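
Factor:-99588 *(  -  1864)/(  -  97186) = -2^4*3^1*43^1*193^1*233^1*48593^(- 1)= - 92816016/48593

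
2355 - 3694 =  - 1339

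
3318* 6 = 19908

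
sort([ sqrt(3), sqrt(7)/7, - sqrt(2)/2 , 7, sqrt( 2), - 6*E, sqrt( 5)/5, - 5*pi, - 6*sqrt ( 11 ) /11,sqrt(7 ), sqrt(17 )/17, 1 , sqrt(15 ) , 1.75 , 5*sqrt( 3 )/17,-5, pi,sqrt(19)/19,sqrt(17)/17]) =[ - 6*E ,-5*pi, - 5, - 6*sqrt(11)/11, - sqrt( 2)/2, sqrt(19)/19 , sqrt( 17)/17, sqrt( 17)/17 , sqrt(7 )/7, sqrt( 5)/5 , 5*sqrt(3 ) /17, 1 , sqrt(2 ), sqrt( 3),1.75 , sqrt(7 ),pi , sqrt(15),7]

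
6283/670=9+253/670= 9.38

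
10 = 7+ 3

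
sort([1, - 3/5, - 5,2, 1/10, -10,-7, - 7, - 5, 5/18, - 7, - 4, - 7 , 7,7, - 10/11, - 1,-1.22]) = [ - 10, - 7, - 7, - 7,  -  7 , - 5, - 5 , - 4, - 1.22, - 1, - 10/11,-3/5, 1/10,5/18, 1, 2, 7, 7] 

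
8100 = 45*180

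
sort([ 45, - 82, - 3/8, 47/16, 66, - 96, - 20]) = [ - 96, - 82, - 20, - 3/8, 47/16 , 45, 66]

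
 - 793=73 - 866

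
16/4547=16/4547= 0.00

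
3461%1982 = 1479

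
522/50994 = 29/2833= 0.01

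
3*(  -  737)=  - 2211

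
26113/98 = 26113/98 =266.46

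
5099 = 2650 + 2449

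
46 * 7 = 322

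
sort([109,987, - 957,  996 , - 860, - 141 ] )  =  [ - 957, - 860, - 141,109,987,996 ] 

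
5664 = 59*96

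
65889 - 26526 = 39363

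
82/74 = 1+ 4/37= 1.11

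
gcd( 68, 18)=2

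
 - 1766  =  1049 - 2815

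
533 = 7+526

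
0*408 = 0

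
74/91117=74/91117 = 0.00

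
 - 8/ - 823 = 8/823 = 0.01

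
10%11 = 10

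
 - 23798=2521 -26319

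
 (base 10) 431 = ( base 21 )kb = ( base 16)1af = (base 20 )11B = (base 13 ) 272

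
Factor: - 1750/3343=-2^1*5^3 * 7^1*3343^ ( - 1)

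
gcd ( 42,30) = 6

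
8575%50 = 25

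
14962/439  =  14962/439 = 34.08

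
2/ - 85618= - 1 + 42808/42809= - 0.00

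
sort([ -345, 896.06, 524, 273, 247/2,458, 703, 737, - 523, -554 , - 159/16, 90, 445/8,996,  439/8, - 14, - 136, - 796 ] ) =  [- 796, - 554, - 523,  -  345, - 136,-14, - 159/16,439/8,445/8 , 90, 247/2,273, 458, 524,  703, 737, 896.06, 996 ] 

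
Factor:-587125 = - 5^3*7^1*11^1*61^1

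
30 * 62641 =1879230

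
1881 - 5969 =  -4088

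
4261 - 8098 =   -  3837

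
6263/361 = 17 + 126/361= 17.35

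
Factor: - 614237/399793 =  - 13^1*37^1 * 1277^1*399793^( - 1)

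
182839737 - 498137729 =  - 315297992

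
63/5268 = 21/1756 = 0.01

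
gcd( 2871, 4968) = 9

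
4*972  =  3888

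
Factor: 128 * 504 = 2^10*3^2 * 7^1 = 64512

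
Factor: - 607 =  - 607^1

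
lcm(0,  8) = 0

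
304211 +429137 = 733348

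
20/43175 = 4/8635 = 0.00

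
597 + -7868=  - 7271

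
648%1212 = 648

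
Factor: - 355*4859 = -1724945  =  -5^1*43^1*71^1*113^1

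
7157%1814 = 1715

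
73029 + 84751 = 157780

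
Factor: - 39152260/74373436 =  - 5^1*7^1*17^( - 1)*113^( - 1 )*9679^( -1 )*279659^1 = - 9788065/18593359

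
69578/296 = 235+9/148 = 235.06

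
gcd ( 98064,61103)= 1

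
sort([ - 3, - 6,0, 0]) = [ - 6, - 3,  0, 0]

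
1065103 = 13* 81931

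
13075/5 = 2615 = 2615.00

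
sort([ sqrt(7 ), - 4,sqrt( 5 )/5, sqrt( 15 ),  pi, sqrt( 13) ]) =[-4,sqrt (5 ) /5,sqrt(7 ), pi, sqrt( 13 ), sqrt ( 15)] 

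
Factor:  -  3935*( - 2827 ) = 5^1*11^1 * 257^1*787^1 = 11124245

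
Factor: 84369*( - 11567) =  - 3^1 * 43^1 * 269^1*28123^1 = -975896223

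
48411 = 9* 5379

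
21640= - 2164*( - 10)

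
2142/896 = 153/64=2.39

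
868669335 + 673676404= 1542345739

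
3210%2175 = 1035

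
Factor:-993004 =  - 2^2*17^2*859^1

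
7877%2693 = 2491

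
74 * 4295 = 317830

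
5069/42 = 5069/42=120.69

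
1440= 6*240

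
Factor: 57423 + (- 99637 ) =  - 2^1*21107^1 = - 42214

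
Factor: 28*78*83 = 2^3 * 3^1*7^1*13^1*83^1 = 181272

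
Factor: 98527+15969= 2^6*1789^1 = 114496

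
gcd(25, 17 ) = 1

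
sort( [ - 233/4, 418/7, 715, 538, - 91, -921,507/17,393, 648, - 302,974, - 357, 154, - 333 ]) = [ - 921, - 357 ,- 333, - 302, - 91, - 233/4, 507/17, 418/7,154,393,  538,648,715,974]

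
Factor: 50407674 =2^1*3^1*23^1*31^1*11783^1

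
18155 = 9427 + 8728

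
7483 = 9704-2221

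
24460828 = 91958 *266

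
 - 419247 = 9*(-46583 )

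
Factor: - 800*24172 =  - 2^7*5^2*6043^1 = - 19337600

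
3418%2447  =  971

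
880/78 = 11+11/39 = 11.28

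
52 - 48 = 4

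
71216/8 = 8902=8902.00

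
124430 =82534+41896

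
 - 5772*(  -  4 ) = 23088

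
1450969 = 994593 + 456376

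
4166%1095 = 881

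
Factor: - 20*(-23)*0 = 0^1=0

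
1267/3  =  1267/3 =422.33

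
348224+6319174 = 6667398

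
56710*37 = 2098270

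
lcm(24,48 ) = 48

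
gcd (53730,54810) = 270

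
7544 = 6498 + 1046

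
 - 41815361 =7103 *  (- 5887)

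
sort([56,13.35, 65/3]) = [ 13.35,65/3,  56 ] 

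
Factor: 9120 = 2^5*3^1*5^1*19^1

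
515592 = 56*9207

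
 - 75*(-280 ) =21000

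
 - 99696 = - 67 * 1488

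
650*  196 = 127400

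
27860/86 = 13930/43 = 323.95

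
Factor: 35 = 5^1 * 7^1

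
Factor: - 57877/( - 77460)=2^( - 2) *3^ ( - 1 )*5^( - 1 ) *31^1*1291^( - 1) * 1867^1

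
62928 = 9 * 6992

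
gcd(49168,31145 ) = 1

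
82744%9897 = 3568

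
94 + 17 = 111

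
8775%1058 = 311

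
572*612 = 350064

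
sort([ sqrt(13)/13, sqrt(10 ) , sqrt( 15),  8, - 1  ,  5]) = [-1,  sqrt(13)/13,sqrt( 10), sqrt( 15),5 , 8]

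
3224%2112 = 1112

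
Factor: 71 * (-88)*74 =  - 2^4*11^1*37^1 *71^1  =  - 462352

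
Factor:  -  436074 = -2^1 * 3^1*72679^1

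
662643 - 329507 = 333136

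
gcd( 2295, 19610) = 5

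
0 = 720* 0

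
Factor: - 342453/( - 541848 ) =541/856 = 2^( - 3) * 107^( - 1 )*541^1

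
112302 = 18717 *6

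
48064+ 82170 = 130234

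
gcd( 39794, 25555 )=1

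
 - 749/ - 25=29 + 24/25 = 29.96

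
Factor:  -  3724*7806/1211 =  - 4152792/173 = -2^3*3^1*7^1*19^1*173^(  -  1)*1301^1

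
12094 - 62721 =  - 50627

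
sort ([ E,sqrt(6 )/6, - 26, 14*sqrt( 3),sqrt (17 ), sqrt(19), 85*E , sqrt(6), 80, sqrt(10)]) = [-26,sqrt( 6 ) /6,sqrt( 6),  E, sqrt( 10) , sqrt(17 ),sqrt( 19 ),14*sqrt (3),80, 85*E] 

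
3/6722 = 3/6722 = 0.00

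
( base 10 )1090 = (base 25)1IF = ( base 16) 442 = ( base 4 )101002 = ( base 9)1441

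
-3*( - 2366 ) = 7098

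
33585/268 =125 + 85/268 = 125.32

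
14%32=14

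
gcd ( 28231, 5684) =7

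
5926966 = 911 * 6506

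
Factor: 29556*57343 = 2^2*3^2  *  11^1*13^1 *401^1*821^1 = 1694829708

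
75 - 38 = 37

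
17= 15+2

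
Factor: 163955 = 5^1 * 11^2 * 271^1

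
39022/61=39022/61 = 639.70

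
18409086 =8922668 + 9486418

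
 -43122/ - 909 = 14374/303 = 47.44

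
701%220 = 41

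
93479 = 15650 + 77829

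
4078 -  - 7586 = 11664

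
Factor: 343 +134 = 477 = 3^2*53^1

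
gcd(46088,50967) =7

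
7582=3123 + 4459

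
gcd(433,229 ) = 1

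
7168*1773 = 12708864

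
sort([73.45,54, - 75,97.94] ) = [ - 75,54,  73.45, 97.94 ]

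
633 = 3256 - 2623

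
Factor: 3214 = 2^1 * 1607^1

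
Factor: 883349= 43^1*20543^1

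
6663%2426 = 1811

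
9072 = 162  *56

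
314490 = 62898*5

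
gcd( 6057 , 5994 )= 9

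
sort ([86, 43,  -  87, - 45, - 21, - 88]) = [ - 88,  -  87,-45 ,  -  21 , 43, 86]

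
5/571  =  5/571= 0.01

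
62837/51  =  1232 + 5/51 = 1232.10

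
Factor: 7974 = 2^1*3^2*443^1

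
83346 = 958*87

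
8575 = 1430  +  7145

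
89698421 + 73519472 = 163217893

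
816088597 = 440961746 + 375126851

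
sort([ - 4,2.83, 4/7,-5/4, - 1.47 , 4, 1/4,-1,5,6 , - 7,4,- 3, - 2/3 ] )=[ - 7, - 4,- 3, - 1.47, - 5/4,-1, - 2/3,1/4,4/7,2.83, 4 , 4,5,  6]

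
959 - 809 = 150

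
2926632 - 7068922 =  - 4142290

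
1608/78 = 20 + 8/13 = 20.62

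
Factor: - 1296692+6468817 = 5172125 = 5^3*7^1*23^1*257^1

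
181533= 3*60511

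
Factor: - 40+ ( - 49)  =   - 89 = - 89^1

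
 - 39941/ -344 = 39941/344 = 116.11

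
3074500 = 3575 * 860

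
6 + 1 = 7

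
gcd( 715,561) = 11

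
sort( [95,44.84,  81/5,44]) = [81/5, 44,44.84, 95 ]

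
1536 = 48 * 32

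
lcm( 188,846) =1692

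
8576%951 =17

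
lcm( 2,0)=0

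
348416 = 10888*32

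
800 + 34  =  834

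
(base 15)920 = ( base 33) 1t9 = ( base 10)2055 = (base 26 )311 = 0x807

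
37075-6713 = 30362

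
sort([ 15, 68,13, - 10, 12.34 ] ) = [ - 10,12.34,13, 15,68] 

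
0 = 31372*0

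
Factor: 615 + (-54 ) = 561 = 3^1*11^1 * 17^1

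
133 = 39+94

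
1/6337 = 1/6337 = 0.00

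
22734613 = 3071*7403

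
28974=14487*2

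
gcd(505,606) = 101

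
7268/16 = 1817/4 = 454.25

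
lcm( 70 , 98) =490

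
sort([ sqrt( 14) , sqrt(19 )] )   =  [ sqrt(14), sqrt( 19)] 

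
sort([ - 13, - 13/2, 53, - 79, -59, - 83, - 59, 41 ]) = [ - 83, - 79, - 59,-59, - 13 ,  -  13/2, 41,53 ]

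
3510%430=70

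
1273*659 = 838907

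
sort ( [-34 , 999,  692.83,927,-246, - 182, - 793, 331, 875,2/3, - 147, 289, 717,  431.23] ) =[ - 793,- 246, - 182, - 147, - 34,2/3,289,331, 431.23, 692.83,717, 875  ,  927, 999]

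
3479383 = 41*84863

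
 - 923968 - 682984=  - 1606952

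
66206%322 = 196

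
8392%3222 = 1948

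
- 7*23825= - 166775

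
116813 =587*199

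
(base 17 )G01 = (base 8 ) 11021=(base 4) 1020101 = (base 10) 4625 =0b1001000010001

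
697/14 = 697/14= 49.79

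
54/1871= 54/1871=0.03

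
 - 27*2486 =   -  67122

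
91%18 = 1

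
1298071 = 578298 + 719773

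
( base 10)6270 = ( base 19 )H70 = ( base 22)cl0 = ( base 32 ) 63U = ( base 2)1100001111110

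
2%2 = 0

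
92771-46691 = 46080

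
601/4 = 601/4=150.25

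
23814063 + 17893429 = 41707492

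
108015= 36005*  3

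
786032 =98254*8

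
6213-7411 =-1198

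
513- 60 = 453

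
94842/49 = 94842/49   =  1935.55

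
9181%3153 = 2875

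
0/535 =0 = 0.00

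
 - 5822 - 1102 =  - 6924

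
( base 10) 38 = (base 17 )24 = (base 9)42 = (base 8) 46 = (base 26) 1c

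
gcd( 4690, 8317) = 1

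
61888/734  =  84  +  116/367 = 84.32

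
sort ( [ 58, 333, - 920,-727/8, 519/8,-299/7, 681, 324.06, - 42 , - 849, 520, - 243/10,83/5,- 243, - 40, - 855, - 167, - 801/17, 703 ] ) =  [-920, - 855, - 849, - 243  , - 167,-727/8,  -  801/17, - 299/7, - 42, - 40, - 243/10, 83/5,58, 519/8,324.06, 333,  520, 681, 703 ]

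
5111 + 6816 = 11927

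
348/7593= 116/2531 = 0.05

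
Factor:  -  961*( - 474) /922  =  3^1*31^2*79^1*461^(  -  1 )= 227757/461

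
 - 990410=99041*( - 10)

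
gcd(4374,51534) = 18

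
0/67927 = 0 = 0.00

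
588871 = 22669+566202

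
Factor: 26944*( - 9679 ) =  - 260790976 = -2^6*421^1*9679^1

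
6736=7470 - 734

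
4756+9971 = 14727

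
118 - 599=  - 481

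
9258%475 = 233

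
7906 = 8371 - 465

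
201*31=6231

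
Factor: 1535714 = 2^1*767857^1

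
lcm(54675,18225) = 54675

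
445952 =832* 536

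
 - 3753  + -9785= - 13538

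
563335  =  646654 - 83319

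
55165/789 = 55165/789=69.92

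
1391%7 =5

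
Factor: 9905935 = 5^1*13^2*19^1*617^1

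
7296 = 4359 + 2937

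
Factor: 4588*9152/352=2^3 *13^1*31^1*37^1 = 119288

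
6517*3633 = 23676261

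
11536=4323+7213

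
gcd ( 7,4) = 1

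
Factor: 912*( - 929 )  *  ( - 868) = 2^6*3^1 * 7^1  *19^1*31^1*929^1  =  735411264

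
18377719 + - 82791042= - 64413323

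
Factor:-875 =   -  5^3*7^1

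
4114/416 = 2057/208 = 9.89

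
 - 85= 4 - 89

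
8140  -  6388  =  1752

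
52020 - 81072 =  - 29052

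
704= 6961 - 6257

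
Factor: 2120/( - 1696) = -2^( - 2) *5^1 = -5/4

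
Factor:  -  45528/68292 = - 2/3 = -2^1*3^( - 1 ) 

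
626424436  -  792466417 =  - 166041981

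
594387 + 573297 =1167684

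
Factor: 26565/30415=69/79 = 3^1*23^1*79^( - 1)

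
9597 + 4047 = 13644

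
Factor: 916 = 2^2*229^1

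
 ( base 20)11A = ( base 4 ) 12232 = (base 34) cm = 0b110101110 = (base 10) 430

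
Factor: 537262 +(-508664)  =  2^1*79^1 * 181^1 = 28598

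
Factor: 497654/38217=2^1*3^( - 1 )*12739^(-1)*248827^1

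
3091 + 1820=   4911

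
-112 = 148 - 260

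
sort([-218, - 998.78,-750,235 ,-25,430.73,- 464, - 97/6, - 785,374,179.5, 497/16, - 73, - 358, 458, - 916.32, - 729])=[ - 998.78,-916.32, - 785, - 750, - 729,-464,  -  358,-218,- 73, - 25, - 97/6,497/16, 179.5,235,374, 430.73, 458 ]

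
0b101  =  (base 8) 5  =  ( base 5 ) 10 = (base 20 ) 5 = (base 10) 5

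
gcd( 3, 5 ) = 1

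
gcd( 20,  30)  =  10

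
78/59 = 1+19/59 = 1.32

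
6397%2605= 1187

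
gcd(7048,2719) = 1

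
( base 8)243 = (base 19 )8b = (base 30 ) 5D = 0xa3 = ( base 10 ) 163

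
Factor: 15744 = 2^7*3^1*41^1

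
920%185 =180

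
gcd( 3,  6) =3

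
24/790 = 12/395 = 0.03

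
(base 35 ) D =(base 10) 13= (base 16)d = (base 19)d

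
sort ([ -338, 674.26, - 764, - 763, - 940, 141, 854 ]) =[ - 940, - 764,  -  763, - 338, 141, 674.26, 854 ]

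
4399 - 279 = 4120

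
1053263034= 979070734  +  74192300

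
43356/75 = 14452/25 = 578.08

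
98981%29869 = 9374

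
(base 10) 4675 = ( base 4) 1021003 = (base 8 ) 11103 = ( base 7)16426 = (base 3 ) 20102011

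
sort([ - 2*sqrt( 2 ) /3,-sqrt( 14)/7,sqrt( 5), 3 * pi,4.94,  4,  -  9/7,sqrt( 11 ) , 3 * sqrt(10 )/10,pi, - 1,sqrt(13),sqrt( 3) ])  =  [  -  9/7,-1, - 2 * sqrt( 2 )/3,- sqrt (14)/7,3 * sqrt( 10) /10,sqrt( 3 ),sqrt (5), pi,sqrt( 11 ) , sqrt( 13),4,4.94,3*pi ] 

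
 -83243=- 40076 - 43167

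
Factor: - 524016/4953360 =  - 3^2*5^( - 1 )*1213^1 * 20639^ ( - 1) = -  10917/103195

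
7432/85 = 7432/85 = 87.44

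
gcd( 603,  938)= 67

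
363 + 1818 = 2181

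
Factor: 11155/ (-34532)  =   - 115/356 = - 2^( - 2 )*5^1 * 23^1*89^( - 1) 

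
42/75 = 14/25=0.56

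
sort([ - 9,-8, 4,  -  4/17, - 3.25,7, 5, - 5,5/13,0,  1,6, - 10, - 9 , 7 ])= [ - 10, - 9, - 9, - 8,-5, - 3.25, - 4/17,0,5/13,1,4, 5,6,7,7 ] 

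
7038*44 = 309672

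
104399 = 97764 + 6635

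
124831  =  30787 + 94044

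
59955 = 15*3997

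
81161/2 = 81161/2=40580.50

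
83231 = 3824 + 79407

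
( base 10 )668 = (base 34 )JM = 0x29c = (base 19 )1g3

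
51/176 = 51/176 = 0.29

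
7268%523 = 469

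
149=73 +76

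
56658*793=44929794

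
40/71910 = 4/7191= 0.00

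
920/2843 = 920/2843 = 0.32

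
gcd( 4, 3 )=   1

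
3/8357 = 3/8357  =  0.00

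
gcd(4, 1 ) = 1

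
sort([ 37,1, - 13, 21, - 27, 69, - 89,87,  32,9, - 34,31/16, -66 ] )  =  [ - 89,  -  66, - 34,-27, - 13,1,31/16,9,21, 32 , 37,69,87]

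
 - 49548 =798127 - 847675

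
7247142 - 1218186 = 6028956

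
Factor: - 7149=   -3^1*2383^1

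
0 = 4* 0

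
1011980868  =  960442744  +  51538124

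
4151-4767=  - 616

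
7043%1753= 31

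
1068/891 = 1+59/297  =  1.20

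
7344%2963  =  1418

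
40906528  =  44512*919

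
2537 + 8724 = 11261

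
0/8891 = 0 = 0.00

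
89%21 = 5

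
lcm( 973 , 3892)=3892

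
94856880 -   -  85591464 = 180448344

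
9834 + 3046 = 12880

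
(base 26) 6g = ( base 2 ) 10101100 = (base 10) 172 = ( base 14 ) c4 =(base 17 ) a2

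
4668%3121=1547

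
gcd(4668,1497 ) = 3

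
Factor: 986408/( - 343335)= - 2^3 * 3^( - 1 ) * 5^( - 1 ) * 17^1*47^( - 1 )*487^( - 1)*7253^1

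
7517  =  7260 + 257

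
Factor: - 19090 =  - 2^1*5^1*23^1*83^1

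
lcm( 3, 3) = 3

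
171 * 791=135261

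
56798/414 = 137+40/207 = 137.19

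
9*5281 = 47529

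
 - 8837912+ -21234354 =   -  30072266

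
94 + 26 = 120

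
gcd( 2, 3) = 1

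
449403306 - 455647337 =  - 6244031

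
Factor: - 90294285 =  - 3^1*5^1*47^1*211^1  *607^1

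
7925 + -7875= 50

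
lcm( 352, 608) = 6688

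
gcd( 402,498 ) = 6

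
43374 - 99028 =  - 55654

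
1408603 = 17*82859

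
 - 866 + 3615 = 2749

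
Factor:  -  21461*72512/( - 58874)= 2^5 * 11^2*103^1 *1951^1*29437^( - 1) =778090016/29437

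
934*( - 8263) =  - 7717642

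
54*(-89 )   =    -  4806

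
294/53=294/53  =  5.55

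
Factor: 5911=23^1*257^1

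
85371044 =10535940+74835104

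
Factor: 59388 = 2^2*3^1*7^2 * 101^1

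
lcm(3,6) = 6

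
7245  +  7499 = 14744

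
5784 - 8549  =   - 2765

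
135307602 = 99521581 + 35786021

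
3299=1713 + 1586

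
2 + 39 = 41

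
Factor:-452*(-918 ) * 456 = 189210816 =2^6*3^4*17^1*19^1*113^1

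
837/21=39 + 6/7= 39.86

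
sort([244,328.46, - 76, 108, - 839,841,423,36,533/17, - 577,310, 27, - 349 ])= [  -  839, - 577, - 349, - 76, 27,533/17,36,108, 244 , 310, 328.46,423,841] 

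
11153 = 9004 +2149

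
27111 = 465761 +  - 438650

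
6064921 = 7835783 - 1770862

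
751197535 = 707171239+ 44026296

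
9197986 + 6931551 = 16129537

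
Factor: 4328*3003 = 2^3 * 3^1*7^1 * 11^1*13^1*541^1 = 12996984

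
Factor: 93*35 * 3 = 9765 = 3^2*5^1*7^1*31^1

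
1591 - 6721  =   - 5130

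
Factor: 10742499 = 3^2*29^1*79^1*521^1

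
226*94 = 21244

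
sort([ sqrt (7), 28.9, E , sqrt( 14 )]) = [ sqrt( 7), E,sqrt( 14), 28.9]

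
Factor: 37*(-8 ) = -2^3*37^1 = -296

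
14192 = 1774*8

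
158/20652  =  79/10326= 0.01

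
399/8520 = 133/2840  =  0.05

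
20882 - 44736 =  - 23854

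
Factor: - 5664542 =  - 2^1 * 13^2*16759^1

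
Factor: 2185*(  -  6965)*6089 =-92665598725 = -5^2*7^1*19^1 * 23^1 *199^1*6089^1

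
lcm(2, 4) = 4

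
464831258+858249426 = 1323080684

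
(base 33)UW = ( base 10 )1022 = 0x3FE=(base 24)1ie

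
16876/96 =4219/24= 175.79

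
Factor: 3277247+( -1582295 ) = 1694952  =  2^3*3^3*7^1*19^1*59^1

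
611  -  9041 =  - 8430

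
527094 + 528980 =1056074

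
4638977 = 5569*833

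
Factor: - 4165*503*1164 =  - 2^2*3^1*5^1*7^2*17^1*97^1*503^1=- 2438574180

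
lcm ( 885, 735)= 43365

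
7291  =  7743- 452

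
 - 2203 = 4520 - 6723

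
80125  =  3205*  25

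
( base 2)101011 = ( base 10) 43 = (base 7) 61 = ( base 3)1121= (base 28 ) 1f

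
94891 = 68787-  -  26104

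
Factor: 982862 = 2^1*503^1 * 977^1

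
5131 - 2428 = 2703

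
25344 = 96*264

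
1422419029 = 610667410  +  811751619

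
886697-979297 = -92600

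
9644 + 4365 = 14009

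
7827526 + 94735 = 7922261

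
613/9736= 613/9736=   0.06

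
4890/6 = 815 = 815.00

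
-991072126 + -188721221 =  - 1179793347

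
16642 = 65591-48949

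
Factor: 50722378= 2^1*7^1*53^1 * 197^1 * 347^1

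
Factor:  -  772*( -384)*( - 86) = - 25494528 = -2^10*3^1*43^1*193^1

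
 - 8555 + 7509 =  - 1046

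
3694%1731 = 232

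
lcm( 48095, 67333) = 336665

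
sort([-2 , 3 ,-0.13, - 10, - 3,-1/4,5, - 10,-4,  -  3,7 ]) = [-10 ,  -  10,-4  ,-3, - 3,-2 , - 1/4, - 0.13, 3, 5, 7]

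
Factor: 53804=2^2 * 13451^1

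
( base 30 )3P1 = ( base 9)4654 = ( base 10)3451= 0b110101111011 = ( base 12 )1bb7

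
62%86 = 62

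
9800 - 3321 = 6479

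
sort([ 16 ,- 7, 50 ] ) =[  -  7,16  ,  50] 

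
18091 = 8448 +9643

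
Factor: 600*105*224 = 14112000 = 2^8*3^2*5^3*7^2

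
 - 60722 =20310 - 81032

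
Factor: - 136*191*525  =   - 2^3*3^1*5^2*7^1*17^1*191^1  =  - 13637400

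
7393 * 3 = 22179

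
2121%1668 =453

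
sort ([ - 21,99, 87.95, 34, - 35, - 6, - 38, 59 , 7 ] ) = [ - 38,  -  35,  -  21, - 6, 7,34,59,87.95,99]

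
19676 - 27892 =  - 8216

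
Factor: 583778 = 2^1*13^1*22453^1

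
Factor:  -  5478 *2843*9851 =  - 2^1* 3^1*11^1*83^1*2843^1*9851^1 =-  153419020854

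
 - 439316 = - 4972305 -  - 4532989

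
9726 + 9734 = 19460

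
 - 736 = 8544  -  9280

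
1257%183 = 159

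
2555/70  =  36 + 1/2=36.50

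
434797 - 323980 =110817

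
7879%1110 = 109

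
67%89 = 67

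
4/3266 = 2/1633  =  0.00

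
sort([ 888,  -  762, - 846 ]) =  [-846, - 762,888] 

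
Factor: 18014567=18014567^1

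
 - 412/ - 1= 412/1  =  412.00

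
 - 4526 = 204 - 4730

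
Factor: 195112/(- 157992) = - 841/681= -3^(-1)*29^2 * 227^(  -  1 ) 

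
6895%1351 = 140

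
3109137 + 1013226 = 4122363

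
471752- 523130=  - 51378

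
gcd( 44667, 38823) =3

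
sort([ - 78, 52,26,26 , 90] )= [ - 78, 26,26,52 , 90 ]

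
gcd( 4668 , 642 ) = 6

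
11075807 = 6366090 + 4709717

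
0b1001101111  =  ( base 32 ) JF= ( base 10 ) 623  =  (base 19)1df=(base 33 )it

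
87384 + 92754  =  180138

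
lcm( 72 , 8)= 72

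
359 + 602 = 961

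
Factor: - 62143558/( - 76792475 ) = 2^1 * 5^( - 2) * 97^( - 1 )*31667^(- 1)*31071779^1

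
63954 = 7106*9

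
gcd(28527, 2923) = 37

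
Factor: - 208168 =-2^3*26021^1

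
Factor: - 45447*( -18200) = 2^3*3^1*5^2 * 7^1 * 13^1*15149^1=827135400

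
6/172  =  3/86 = 0.03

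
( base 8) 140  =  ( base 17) 5B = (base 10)96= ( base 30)36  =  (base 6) 240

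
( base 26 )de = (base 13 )211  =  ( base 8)540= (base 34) ac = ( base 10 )352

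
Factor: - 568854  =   - 2^1* 3^2*11^1*13^2*17^1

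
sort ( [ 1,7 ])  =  [ 1, 7] 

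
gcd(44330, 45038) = 2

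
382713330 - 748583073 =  - 365869743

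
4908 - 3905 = 1003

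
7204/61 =7204/61 = 118.10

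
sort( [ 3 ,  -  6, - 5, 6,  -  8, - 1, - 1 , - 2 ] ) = [ - 8, - 6, - 5, - 2, - 1, - 1,  3 , 6 ] 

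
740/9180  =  37/459= 0.08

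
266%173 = 93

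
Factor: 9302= 2^1*4651^1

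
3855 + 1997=5852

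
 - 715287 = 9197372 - 9912659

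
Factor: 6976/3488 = 2  =  2^1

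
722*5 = 3610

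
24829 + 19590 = 44419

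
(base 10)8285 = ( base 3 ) 102100212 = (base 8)20135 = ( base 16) 205d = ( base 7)33104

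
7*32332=226324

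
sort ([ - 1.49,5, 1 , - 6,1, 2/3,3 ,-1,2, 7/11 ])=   [ - 6, - 1.49,-1,  7/11 , 2/3,1 , 1, 2, 3, 5 ]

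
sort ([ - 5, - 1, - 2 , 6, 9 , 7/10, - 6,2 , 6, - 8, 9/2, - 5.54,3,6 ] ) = [ - 8, - 6, - 5.54, - 5, - 2,-1  ,  7/10, 2,3, 9/2, 6, 6,6,9 ] 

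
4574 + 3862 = 8436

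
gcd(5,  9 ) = 1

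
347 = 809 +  - 462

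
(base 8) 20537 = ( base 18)186b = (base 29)a4h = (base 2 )10000101011111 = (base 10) 8543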